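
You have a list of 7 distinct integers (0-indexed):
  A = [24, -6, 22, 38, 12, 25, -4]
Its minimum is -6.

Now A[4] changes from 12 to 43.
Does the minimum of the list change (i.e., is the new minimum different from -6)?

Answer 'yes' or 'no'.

Old min = -6
Change: A[4] 12 -> 43
Changed element was NOT the min; min changes only if 43 < -6.
New min = -6; changed? no

Answer: no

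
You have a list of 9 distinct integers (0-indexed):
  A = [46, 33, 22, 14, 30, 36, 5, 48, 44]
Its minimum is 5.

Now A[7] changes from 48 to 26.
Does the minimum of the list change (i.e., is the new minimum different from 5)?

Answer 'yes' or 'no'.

Answer: no

Derivation:
Old min = 5
Change: A[7] 48 -> 26
Changed element was NOT the min; min changes only if 26 < 5.
New min = 5; changed? no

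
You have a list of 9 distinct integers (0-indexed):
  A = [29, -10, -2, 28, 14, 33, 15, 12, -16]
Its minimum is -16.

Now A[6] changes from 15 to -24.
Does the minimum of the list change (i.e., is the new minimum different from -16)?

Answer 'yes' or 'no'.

Old min = -16
Change: A[6] 15 -> -24
Changed element was NOT the min; min changes only if -24 < -16.
New min = -24; changed? yes

Answer: yes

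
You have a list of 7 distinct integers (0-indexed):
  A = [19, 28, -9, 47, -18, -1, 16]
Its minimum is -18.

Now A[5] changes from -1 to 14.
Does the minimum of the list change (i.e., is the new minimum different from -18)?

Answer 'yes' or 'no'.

Old min = -18
Change: A[5] -1 -> 14
Changed element was NOT the min; min changes only if 14 < -18.
New min = -18; changed? no

Answer: no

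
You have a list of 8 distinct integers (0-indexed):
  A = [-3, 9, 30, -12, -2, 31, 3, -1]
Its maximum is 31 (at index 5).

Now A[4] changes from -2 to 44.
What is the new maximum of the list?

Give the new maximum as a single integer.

Answer: 44

Derivation:
Old max = 31 (at index 5)
Change: A[4] -2 -> 44
Changed element was NOT the old max.
  New max = max(old_max, new_val) = max(31, 44) = 44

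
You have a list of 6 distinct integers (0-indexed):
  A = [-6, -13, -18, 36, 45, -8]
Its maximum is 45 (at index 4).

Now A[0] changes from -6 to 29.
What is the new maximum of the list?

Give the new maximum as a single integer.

Old max = 45 (at index 4)
Change: A[0] -6 -> 29
Changed element was NOT the old max.
  New max = max(old_max, new_val) = max(45, 29) = 45

Answer: 45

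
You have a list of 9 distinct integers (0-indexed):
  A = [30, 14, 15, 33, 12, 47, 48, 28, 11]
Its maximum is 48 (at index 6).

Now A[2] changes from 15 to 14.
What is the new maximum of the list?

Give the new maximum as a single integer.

Old max = 48 (at index 6)
Change: A[2] 15 -> 14
Changed element was NOT the old max.
  New max = max(old_max, new_val) = max(48, 14) = 48

Answer: 48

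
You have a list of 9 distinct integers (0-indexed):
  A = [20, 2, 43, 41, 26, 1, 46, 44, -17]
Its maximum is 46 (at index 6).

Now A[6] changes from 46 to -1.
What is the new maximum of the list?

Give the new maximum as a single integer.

Old max = 46 (at index 6)
Change: A[6] 46 -> -1
Changed element WAS the max -> may need rescan.
  Max of remaining elements: 44
  New max = max(-1, 44) = 44

Answer: 44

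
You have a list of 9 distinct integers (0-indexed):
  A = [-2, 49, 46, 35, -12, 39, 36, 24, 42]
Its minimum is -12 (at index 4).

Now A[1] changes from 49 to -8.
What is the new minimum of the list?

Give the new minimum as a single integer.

Answer: -12

Derivation:
Old min = -12 (at index 4)
Change: A[1] 49 -> -8
Changed element was NOT the old min.
  New min = min(old_min, new_val) = min(-12, -8) = -12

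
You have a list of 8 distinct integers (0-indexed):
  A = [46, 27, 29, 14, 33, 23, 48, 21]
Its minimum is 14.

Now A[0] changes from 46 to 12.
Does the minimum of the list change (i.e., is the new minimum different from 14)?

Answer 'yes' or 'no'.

Old min = 14
Change: A[0] 46 -> 12
Changed element was NOT the min; min changes only if 12 < 14.
New min = 12; changed? yes

Answer: yes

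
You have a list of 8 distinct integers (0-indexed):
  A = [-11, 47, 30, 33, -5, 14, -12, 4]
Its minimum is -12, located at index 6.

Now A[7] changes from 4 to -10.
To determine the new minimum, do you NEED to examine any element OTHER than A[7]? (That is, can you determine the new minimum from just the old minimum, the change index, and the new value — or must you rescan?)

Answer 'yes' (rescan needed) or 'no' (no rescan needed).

Old min = -12 at index 6
Change at index 7: 4 -> -10
Index 7 was NOT the min. New min = min(-12, -10). No rescan of other elements needed.
Needs rescan: no

Answer: no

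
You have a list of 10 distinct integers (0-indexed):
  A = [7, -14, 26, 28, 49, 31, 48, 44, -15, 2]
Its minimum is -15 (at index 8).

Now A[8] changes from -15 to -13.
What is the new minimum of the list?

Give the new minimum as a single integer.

Answer: -14

Derivation:
Old min = -15 (at index 8)
Change: A[8] -15 -> -13
Changed element WAS the min. Need to check: is -13 still <= all others?
  Min of remaining elements: -14
  New min = min(-13, -14) = -14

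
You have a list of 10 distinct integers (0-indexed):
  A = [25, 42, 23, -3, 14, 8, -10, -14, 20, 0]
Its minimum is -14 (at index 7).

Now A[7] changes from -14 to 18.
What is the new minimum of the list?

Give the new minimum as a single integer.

Old min = -14 (at index 7)
Change: A[7] -14 -> 18
Changed element WAS the min. Need to check: is 18 still <= all others?
  Min of remaining elements: -10
  New min = min(18, -10) = -10

Answer: -10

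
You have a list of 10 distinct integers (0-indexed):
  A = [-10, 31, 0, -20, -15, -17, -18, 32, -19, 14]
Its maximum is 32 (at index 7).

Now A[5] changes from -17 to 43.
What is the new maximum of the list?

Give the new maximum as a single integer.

Old max = 32 (at index 7)
Change: A[5] -17 -> 43
Changed element was NOT the old max.
  New max = max(old_max, new_val) = max(32, 43) = 43

Answer: 43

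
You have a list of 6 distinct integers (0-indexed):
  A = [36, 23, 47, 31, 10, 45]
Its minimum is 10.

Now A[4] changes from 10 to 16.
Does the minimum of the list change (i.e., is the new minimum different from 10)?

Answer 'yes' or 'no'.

Old min = 10
Change: A[4] 10 -> 16
Changed element was the min; new min must be rechecked.
New min = 16; changed? yes

Answer: yes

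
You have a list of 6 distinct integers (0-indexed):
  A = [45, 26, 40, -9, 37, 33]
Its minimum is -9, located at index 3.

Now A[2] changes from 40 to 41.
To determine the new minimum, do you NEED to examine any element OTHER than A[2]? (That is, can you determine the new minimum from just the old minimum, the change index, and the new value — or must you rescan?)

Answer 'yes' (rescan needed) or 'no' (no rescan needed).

Answer: no

Derivation:
Old min = -9 at index 3
Change at index 2: 40 -> 41
Index 2 was NOT the min. New min = min(-9, 41). No rescan of other elements needed.
Needs rescan: no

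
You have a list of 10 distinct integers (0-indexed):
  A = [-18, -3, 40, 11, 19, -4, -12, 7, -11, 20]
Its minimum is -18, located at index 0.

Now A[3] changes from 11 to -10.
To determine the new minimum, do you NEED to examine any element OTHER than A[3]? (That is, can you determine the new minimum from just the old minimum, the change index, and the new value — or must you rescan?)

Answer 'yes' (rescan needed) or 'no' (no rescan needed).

Answer: no

Derivation:
Old min = -18 at index 0
Change at index 3: 11 -> -10
Index 3 was NOT the min. New min = min(-18, -10). No rescan of other elements needed.
Needs rescan: no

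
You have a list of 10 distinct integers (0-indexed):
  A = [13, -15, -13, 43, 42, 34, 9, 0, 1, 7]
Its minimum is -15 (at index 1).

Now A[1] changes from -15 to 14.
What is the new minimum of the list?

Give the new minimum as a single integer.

Answer: -13

Derivation:
Old min = -15 (at index 1)
Change: A[1] -15 -> 14
Changed element WAS the min. Need to check: is 14 still <= all others?
  Min of remaining elements: -13
  New min = min(14, -13) = -13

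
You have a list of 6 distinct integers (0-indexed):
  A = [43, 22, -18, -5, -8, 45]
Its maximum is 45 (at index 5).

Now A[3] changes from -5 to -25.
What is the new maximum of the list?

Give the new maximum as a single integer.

Answer: 45

Derivation:
Old max = 45 (at index 5)
Change: A[3] -5 -> -25
Changed element was NOT the old max.
  New max = max(old_max, new_val) = max(45, -25) = 45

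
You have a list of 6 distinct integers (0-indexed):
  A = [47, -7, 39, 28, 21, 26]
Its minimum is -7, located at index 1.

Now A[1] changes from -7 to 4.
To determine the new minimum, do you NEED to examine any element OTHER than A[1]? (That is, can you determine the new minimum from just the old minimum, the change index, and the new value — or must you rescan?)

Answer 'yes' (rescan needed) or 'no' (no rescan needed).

Answer: yes

Derivation:
Old min = -7 at index 1
Change at index 1: -7 -> 4
Index 1 WAS the min and new value 4 > old min -7. Must rescan other elements to find the new min.
Needs rescan: yes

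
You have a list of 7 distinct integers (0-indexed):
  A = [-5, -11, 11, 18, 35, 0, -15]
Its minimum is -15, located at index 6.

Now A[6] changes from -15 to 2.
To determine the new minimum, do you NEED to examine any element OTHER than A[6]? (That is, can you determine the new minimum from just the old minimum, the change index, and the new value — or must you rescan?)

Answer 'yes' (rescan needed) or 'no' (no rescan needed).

Answer: yes

Derivation:
Old min = -15 at index 6
Change at index 6: -15 -> 2
Index 6 WAS the min and new value 2 > old min -15. Must rescan other elements to find the new min.
Needs rescan: yes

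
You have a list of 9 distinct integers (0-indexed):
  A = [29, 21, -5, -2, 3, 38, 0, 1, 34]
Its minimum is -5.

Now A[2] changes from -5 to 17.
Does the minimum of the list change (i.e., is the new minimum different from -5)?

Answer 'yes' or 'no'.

Answer: yes

Derivation:
Old min = -5
Change: A[2] -5 -> 17
Changed element was the min; new min must be rechecked.
New min = -2; changed? yes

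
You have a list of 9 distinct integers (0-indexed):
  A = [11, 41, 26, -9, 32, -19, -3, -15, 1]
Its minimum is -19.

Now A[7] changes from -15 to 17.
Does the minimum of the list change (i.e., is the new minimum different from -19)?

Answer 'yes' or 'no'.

Old min = -19
Change: A[7] -15 -> 17
Changed element was NOT the min; min changes only if 17 < -19.
New min = -19; changed? no

Answer: no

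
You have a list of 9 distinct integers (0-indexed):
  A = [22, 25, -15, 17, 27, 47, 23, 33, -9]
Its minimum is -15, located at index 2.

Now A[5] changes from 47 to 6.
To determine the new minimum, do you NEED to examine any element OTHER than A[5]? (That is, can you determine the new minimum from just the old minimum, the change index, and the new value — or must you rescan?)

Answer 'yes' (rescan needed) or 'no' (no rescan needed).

Old min = -15 at index 2
Change at index 5: 47 -> 6
Index 5 was NOT the min. New min = min(-15, 6). No rescan of other elements needed.
Needs rescan: no

Answer: no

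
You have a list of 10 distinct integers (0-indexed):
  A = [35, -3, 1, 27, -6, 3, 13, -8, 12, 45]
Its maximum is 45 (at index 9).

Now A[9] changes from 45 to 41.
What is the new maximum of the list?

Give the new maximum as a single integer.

Old max = 45 (at index 9)
Change: A[9] 45 -> 41
Changed element WAS the max -> may need rescan.
  Max of remaining elements: 35
  New max = max(41, 35) = 41

Answer: 41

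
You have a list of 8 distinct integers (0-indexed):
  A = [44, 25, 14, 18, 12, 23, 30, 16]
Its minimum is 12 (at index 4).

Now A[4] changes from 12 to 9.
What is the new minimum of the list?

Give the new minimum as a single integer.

Answer: 9

Derivation:
Old min = 12 (at index 4)
Change: A[4] 12 -> 9
Changed element WAS the min. Need to check: is 9 still <= all others?
  Min of remaining elements: 14
  New min = min(9, 14) = 9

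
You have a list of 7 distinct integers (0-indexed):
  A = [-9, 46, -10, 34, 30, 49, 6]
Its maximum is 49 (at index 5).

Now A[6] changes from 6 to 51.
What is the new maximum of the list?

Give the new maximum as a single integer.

Answer: 51

Derivation:
Old max = 49 (at index 5)
Change: A[6] 6 -> 51
Changed element was NOT the old max.
  New max = max(old_max, new_val) = max(49, 51) = 51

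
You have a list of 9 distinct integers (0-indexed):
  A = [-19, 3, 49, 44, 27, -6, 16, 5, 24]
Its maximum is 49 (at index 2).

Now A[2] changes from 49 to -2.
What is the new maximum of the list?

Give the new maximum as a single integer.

Answer: 44

Derivation:
Old max = 49 (at index 2)
Change: A[2] 49 -> -2
Changed element WAS the max -> may need rescan.
  Max of remaining elements: 44
  New max = max(-2, 44) = 44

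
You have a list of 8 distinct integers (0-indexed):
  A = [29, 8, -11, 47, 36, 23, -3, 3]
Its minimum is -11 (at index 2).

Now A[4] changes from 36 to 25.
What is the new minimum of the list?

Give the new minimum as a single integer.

Old min = -11 (at index 2)
Change: A[4] 36 -> 25
Changed element was NOT the old min.
  New min = min(old_min, new_val) = min(-11, 25) = -11

Answer: -11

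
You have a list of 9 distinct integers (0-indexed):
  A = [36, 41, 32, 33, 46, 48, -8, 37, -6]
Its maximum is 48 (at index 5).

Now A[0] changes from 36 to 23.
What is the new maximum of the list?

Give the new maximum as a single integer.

Answer: 48

Derivation:
Old max = 48 (at index 5)
Change: A[0] 36 -> 23
Changed element was NOT the old max.
  New max = max(old_max, new_val) = max(48, 23) = 48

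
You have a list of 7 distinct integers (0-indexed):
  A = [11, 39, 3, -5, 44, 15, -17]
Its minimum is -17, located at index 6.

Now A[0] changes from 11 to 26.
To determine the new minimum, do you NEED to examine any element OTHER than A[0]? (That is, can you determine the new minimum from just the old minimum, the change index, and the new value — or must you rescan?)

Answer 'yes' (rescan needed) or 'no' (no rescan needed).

Answer: no

Derivation:
Old min = -17 at index 6
Change at index 0: 11 -> 26
Index 0 was NOT the min. New min = min(-17, 26). No rescan of other elements needed.
Needs rescan: no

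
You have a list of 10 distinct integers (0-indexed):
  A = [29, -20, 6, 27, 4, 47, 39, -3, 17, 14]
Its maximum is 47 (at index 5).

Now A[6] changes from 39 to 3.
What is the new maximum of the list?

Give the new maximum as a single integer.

Answer: 47

Derivation:
Old max = 47 (at index 5)
Change: A[6] 39 -> 3
Changed element was NOT the old max.
  New max = max(old_max, new_val) = max(47, 3) = 47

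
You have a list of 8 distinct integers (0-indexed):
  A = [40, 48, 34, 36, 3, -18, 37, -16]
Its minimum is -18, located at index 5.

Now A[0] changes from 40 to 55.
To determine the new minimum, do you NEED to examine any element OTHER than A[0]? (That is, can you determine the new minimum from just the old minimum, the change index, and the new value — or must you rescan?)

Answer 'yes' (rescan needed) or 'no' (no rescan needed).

Answer: no

Derivation:
Old min = -18 at index 5
Change at index 0: 40 -> 55
Index 0 was NOT the min. New min = min(-18, 55). No rescan of other elements needed.
Needs rescan: no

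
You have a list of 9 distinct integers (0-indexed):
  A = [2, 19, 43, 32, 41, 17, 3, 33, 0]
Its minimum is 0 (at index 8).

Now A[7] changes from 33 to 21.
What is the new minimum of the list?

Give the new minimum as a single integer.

Answer: 0

Derivation:
Old min = 0 (at index 8)
Change: A[7] 33 -> 21
Changed element was NOT the old min.
  New min = min(old_min, new_val) = min(0, 21) = 0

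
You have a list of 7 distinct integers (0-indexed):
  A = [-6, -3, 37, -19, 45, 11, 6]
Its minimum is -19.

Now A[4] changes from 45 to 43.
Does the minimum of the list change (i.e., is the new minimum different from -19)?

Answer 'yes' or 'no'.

Old min = -19
Change: A[4] 45 -> 43
Changed element was NOT the min; min changes only if 43 < -19.
New min = -19; changed? no

Answer: no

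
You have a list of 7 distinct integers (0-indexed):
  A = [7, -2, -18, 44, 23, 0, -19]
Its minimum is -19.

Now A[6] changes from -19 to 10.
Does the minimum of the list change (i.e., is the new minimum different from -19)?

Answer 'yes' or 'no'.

Old min = -19
Change: A[6] -19 -> 10
Changed element was the min; new min must be rechecked.
New min = -18; changed? yes

Answer: yes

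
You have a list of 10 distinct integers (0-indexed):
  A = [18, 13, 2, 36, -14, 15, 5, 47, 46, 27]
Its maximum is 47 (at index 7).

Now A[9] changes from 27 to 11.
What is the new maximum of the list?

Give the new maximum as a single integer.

Answer: 47

Derivation:
Old max = 47 (at index 7)
Change: A[9] 27 -> 11
Changed element was NOT the old max.
  New max = max(old_max, new_val) = max(47, 11) = 47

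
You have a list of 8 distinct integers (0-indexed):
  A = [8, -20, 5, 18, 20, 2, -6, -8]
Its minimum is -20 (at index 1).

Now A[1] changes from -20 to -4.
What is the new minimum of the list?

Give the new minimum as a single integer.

Old min = -20 (at index 1)
Change: A[1] -20 -> -4
Changed element WAS the min. Need to check: is -4 still <= all others?
  Min of remaining elements: -8
  New min = min(-4, -8) = -8

Answer: -8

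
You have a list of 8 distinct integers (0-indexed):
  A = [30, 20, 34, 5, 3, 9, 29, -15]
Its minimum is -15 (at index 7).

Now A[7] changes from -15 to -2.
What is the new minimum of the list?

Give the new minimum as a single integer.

Answer: -2

Derivation:
Old min = -15 (at index 7)
Change: A[7] -15 -> -2
Changed element WAS the min. Need to check: is -2 still <= all others?
  Min of remaining elements: 3
  New min = min(-2, 3) = -2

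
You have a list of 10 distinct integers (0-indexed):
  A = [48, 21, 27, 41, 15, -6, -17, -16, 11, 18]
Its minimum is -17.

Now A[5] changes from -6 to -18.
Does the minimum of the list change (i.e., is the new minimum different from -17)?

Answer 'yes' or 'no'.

Old min = -17
Change: A[5] -6 -> -18
Changed element was NOT the min; min changes only if -18 < -17.
New min = -18; changed? yes

Answer: yes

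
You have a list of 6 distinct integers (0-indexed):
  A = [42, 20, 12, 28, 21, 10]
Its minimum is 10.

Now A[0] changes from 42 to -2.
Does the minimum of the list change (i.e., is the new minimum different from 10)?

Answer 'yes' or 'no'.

Old min = 10
Change: A[0] 42 -> -2
Changed element was NOT the min; min changes only if -2 < 10.
New min = -2; changed? yes

Answer: yes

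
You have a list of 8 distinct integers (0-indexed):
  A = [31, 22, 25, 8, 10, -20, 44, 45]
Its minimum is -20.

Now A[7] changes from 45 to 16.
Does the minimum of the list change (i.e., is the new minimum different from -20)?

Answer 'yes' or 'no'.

Old min = -20
Change: A[7] 45 -> 16
Changed element was NOT the min; min changes only if 16 < -20.
New min = -20; changed? no

Answer: no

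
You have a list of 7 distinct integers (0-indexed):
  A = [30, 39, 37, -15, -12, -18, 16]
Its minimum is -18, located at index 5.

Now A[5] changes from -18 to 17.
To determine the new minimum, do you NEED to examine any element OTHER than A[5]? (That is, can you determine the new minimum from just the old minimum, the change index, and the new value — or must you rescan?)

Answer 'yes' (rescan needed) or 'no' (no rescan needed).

Answer: yes

Derivation:
Old min = -18 at index 5
Change at index 5: -18 -> 17
Index 5 WAS the min and new value 17 > old min -18. Must rescan other elements to find the new min.
Needs rescan: yes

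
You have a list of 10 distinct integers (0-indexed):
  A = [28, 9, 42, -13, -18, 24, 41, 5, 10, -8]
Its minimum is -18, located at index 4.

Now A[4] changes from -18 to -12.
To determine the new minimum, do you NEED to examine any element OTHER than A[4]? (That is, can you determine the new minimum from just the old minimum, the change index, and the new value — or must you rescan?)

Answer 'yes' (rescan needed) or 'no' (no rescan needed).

Old min = -18 at index 4
Change at index 4: -18 -> -12
Index 4 WAS the min and new value -12 > old min -18. Must rescan other elements to find the new min.
Needs rescan: yes

Answer: yes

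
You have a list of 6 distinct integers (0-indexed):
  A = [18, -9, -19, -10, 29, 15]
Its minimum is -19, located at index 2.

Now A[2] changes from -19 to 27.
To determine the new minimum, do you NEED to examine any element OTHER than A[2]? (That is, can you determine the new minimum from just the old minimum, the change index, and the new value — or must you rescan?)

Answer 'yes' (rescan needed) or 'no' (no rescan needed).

Answer: yes

Derivation:
Old min = -19 at index 2
Change at index 2: -19 -> 27
Index 2 WAS the min and new value 27 > old min -19. Must rescan other elements to find the new min.
Needs rescan: yes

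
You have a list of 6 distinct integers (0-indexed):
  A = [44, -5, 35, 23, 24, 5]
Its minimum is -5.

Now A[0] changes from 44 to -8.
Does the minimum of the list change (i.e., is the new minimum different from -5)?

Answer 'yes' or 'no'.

Old min = -5
Change: A[0] 44 -> -8
Changed element was NOT the min; min changes only if -8 < -5.
New min = -8; changed? yes

Answer: yes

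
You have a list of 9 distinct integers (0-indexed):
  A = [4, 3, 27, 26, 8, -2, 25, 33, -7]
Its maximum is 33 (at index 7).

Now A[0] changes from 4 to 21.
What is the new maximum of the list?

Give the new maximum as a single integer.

Old max = 33 (at index 7)
Change: A[0] 4 -> 21
Changed element was NOT the old max.
  New max = max(old_max, new_val) = max(33, 21) = 33

Answer: 33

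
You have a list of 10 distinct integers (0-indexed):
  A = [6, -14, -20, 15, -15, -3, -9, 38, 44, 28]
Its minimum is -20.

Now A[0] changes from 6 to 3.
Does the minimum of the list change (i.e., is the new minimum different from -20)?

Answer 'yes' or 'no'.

Answer: no

Derivation:
Old min = -20
Change: A[0] 6 -> 3
Changed element was NOT the min; min changes only if 3 < -20.
New min = -20; changed? no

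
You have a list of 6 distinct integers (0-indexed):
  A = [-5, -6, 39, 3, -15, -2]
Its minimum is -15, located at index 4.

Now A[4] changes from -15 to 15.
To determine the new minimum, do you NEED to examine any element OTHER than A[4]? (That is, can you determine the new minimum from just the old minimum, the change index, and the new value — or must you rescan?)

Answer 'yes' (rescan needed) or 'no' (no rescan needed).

Old min = -15 at index 4
Change at index 4: -15 -> 15
Index 4 WAS the min and new value 15 > old min -15. Must rescan other elements to find the new min.
Needs rescan: yes

Answer: yes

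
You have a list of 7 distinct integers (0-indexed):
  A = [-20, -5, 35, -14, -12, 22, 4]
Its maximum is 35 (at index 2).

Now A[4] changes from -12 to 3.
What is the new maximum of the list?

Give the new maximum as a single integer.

Answer: 35

Derivation:
Old max = 35 (at index 2)
Change: A[4] -12 -> 3
Changed element was NOT the old max.
  New max = max(old_max, new_val) = max(35, 3) = 35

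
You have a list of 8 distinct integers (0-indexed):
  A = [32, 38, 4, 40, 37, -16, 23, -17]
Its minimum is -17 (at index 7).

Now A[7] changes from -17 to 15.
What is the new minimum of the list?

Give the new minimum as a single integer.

Answer: -16

Derivation:
Old min = -17 (at index 7)
Change: A[7] -17 -> 15
Changed element WAS the min. Need to check: is 15 still <= all others?
  Min of remaining elements: -16
  New min = min(15, -16) = -16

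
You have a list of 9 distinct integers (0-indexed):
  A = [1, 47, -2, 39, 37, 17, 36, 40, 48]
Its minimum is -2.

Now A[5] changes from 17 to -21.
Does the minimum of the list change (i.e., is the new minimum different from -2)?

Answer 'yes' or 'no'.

Answer: yes

Derivation:
Old min = -2
Change: A[5] 17 -> -21
Changed element was NOT the min; min changes only if -21 < -2.
New min = -21; changed? yes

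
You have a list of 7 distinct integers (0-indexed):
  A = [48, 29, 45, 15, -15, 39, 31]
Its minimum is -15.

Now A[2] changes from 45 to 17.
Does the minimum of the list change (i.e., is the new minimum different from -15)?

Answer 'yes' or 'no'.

Old min = -15
Change: A[2] 45 -> 17
Changed element was NOT the min; min changes only if 17 < -15.
New min = -15; changed? no

Answer: no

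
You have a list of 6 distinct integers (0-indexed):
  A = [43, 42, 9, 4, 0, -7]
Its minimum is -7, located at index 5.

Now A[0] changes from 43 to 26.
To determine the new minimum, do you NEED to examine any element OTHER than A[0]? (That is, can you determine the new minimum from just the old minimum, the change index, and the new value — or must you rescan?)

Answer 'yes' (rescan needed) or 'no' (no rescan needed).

Old min = -7 at index 5
Change at index 0: 43 -> 26
Index 0 was NOT the min. New min = min(-7, 26). No rescan of other elements needed.
Needs rescan: no

Answer: no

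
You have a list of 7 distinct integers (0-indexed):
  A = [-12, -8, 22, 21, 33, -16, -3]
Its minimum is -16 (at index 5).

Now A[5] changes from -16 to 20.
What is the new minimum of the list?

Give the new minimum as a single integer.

Answer: -12

Derivation:
Old min = -16 (at index 5)
Change: A[5] -16 -> 20
Changed element WAS the min. Need to check: is 20 still <= all others?
  Min of remaining elements: -12
  New min = min(20, -12) = -12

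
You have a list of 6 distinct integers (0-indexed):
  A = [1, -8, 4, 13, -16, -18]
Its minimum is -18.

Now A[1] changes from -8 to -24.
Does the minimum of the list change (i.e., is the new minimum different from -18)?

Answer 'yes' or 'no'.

Old min = -18
Change: A[1] -8 -> -24
Changed element was NOT the min; min changes only if -24 < -18.
New min = -24; changed? yes

Answer: yes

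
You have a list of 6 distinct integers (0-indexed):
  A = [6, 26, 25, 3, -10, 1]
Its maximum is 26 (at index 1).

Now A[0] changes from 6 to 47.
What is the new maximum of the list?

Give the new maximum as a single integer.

Old max = 26 (at index 1)
Change: A[0] 6 -> 47
Changed element was NOT the old max.
  New max = max(old_max, new_val) = max(26, 47) = 47

Answer: 47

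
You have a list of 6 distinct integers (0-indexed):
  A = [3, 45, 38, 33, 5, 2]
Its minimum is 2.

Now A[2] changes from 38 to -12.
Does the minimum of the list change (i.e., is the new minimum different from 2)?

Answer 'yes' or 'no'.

Old min = 2
Change: A[2] 38 -> -12
Changed element was NOT the min; min changes only if -12 < 2.
New min = -12; changed? yes

Answer: yes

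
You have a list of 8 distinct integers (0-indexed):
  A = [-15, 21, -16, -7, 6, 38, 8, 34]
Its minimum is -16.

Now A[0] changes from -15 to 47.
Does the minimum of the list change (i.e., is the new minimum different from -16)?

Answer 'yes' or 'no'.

Old min = -16
Change: A[0] -15 -> 47
Changed element was NOT the min; min changes only if 47 < -16.
New min = -16; changed? no

Answer: no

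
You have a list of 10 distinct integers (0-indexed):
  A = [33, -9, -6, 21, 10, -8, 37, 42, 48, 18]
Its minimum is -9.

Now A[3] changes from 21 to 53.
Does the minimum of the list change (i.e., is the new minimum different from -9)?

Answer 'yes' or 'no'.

Answer: no

Derivation:
Old min = -9
Change: A[3] 21 -> 53
Changed element was NOT the min; min changes only if 53 < -9.
New min = -9; changed? no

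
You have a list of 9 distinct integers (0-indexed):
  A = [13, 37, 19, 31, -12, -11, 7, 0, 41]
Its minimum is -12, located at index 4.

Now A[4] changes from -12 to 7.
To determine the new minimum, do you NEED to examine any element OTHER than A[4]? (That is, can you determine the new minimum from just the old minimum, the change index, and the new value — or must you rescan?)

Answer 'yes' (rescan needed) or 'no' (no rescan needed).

Answer: yes

Derivation:
Old min = -12 at index 4
Change at index 4: -12 -> 7
Index 4 WAS the min and new value 7 > old min -12. Must rescan other elements to find the new min.
Needs rescan: yes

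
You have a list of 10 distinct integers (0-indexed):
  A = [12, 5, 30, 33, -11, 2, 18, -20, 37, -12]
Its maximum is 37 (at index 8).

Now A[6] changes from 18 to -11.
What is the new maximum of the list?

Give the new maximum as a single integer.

Old max = 37 (at index 8)
Change: A[6] 18 -> -11
Changed element was NOT the old max.
  New max = max(old_max, new_val) = max(37, -11) = 37

Answer: 37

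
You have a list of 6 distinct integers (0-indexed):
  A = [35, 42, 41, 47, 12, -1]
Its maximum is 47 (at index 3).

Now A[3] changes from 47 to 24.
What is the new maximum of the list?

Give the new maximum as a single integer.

Answer: 42

Derivation:
Old max = 47 (at index 3)
Change: A[3] 47 -> 24
Changed element WAS the max -> may need rescan.
  Max of remaining elements: 42
  New max = max(24, 42) = 42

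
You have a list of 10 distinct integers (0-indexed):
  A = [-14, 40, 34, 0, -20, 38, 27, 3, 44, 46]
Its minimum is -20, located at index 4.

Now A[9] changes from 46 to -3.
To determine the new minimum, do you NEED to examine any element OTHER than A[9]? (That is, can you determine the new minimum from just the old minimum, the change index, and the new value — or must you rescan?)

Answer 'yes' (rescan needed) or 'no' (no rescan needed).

Old min = -20 at index 4
Change at index 9: 46 -> -3
Index 9 was NOT the min. New min = min(-20, -3). No rescan of other elements needed.
Needs rescan: no

Answer: no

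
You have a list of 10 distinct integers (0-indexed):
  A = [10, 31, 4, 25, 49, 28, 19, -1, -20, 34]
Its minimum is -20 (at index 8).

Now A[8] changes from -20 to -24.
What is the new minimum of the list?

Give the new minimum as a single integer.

Answer: -24

Derivation:
Old min = -20 (at index 8)
Change: A[8] -20 -> -24
Changed element WAS the min. Need to check: is -24 still <= all others?
  Min of remaining elements: -1
  New min = min(-24, -1) = -24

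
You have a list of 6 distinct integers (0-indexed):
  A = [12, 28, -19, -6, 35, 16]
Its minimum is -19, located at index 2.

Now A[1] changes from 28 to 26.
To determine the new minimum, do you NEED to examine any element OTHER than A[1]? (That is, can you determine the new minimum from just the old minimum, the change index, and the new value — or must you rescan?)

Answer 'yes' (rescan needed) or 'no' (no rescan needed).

Answer: no

Derivation:
Old min = -19 at index 2
Change at index 1: 28 -> 26
Index 1 was NOT the min. New min = min(-19, 26). No rescan of other elements needed.
Needs rescan: no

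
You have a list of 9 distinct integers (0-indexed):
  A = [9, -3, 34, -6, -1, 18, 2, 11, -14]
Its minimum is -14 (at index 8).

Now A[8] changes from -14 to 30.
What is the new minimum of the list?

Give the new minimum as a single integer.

Answer: -6

Derivation:
Old min = -14 (at index 8)
Change: A[8] -14 -> 30
Changed element WAS the min. Need to check: is 30 still <= all others?
  Min of remaining elements: -6
  New min = min(30, -6) = -6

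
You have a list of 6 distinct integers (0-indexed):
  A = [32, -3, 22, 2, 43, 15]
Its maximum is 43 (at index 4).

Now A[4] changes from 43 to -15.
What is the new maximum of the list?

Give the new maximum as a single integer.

Old max = 43 (at index 4)
Change: A[4] 43 -> -15
Changed element WAS the max -> may need rescan.
  Max of remaining elements: 32
  New max = max(-15, 32) = 32

Answer: 32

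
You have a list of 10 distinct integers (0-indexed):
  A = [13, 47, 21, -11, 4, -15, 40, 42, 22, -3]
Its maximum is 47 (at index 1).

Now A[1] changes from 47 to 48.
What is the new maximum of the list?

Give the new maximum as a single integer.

Answer: 48

Derivation:
Old max = 47 (at index 1)
Change: A[1] 47 -> 48
Changed element WAS the max -> may need rescan.
  Max of remaining elements: 42
  New max = max(48, 42) = 48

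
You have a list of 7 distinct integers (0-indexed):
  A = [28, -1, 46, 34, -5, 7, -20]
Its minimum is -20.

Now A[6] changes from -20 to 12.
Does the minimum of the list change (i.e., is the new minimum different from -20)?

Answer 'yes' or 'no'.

Old min = -20
Change: A[6] -20 -> 12
Changed element was the min; new min must be rechecked.
New min = -5; changed? yes

Answer: yes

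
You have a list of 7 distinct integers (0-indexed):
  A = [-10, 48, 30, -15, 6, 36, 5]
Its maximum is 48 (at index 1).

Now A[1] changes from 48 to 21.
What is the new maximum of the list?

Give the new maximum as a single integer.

Old max = 48 (at index 1)
Change: A[1] 48 -> 21
Changed element WAS the max -> may need rescan.
  Max of remaining elements: 36
  New max = max(21, 36) = 36

Answer: 36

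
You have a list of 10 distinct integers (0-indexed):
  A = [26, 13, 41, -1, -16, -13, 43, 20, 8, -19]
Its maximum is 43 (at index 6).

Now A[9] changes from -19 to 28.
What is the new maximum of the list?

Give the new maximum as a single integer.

Old max = 43 (at index 6)
Change: A[9] -19 -> 28
Changed element was NOT the old max.
  New max = max(old_max, new_val) = max(43, 28) = 43

Answer: 43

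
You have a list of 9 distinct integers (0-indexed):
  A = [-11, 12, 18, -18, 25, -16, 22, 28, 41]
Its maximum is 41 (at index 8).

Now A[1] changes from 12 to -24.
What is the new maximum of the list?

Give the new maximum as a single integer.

Answer: 41

Derivation:
Old max = 41 (at index 8)
Change: A[1] 12 -> -24
Changed element was NOT the old max.
  New max = max(old_max, new_val) = max(41, -24) = 41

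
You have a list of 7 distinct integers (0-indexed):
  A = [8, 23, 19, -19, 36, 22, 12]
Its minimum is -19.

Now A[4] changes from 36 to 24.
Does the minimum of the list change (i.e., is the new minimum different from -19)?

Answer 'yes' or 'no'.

Answer: no

Derivation:
Old min = -19
Change: A[4] 36 -> 24
Changed element was NOT the min; min changes only if 24 < -19.
New min = -19; changed? no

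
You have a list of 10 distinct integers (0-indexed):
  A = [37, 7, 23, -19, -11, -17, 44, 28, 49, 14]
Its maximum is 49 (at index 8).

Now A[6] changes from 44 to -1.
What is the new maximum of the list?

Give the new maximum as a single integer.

Old max = 49 (at index 8)
Change: A[6] 44 -> -1
Changed element was NOT the old max.
  New max = max(old_max, new_val) = max(49, -1) = 49

Answer: 49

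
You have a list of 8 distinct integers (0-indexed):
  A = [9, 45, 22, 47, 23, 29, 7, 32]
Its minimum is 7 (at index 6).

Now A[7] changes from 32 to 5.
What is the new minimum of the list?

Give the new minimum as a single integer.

Old min = 7 (at index 6)
Change: A[7] 32 -> 5
Changed element was NOT the old min.
  New min = min(old_min, new_val) = min(7, 5) = 5

Answer: 5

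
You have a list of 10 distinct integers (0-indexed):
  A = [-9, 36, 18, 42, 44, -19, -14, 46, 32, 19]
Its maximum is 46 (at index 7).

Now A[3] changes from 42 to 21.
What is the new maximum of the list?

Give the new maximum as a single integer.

Old max = 46 (at index 7)
Change: A[3] 42 -> 21
Changed element was NOT the old max.
  New max = max(old_max, new_val) = max(46, 21) = 46

Answer: 46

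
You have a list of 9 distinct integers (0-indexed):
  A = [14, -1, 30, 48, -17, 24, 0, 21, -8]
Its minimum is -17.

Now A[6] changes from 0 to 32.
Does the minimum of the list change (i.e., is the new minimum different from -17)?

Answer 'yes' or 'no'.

Answer: no

Derivation:
Old min = -17
Change: A[6] 0 -> 32
Changed element was NOT the min; min changes only if 32 < -17.
New min = -17; changed? no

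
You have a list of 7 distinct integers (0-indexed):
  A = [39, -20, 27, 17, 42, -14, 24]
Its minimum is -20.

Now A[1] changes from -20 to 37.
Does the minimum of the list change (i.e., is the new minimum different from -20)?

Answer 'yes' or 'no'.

Old min = -20
Change: A[1] -20 -> 37
Changed element was the min; new min must be rechecked.
New min = -14; changed? yes

Answer: yes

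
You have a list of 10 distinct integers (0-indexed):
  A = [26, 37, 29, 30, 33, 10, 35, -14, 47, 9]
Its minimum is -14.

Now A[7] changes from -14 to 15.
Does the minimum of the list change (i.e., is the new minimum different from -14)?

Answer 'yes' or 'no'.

Answer: yes

Derivation:
Old min = -14
Change: A[7] -14 -> 15
Changed element was the min; new min must be rechecked.
New min = 9; changed? yes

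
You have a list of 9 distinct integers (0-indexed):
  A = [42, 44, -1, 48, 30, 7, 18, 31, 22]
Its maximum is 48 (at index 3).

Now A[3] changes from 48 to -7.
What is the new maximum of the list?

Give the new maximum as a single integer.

Old max = 48 (at index 3)
Change: A[3] 48 -> -7
Changed element WAS the max -> may need rescan.
  Max of remaining elements: 44
  New max = max(-7, 44) = 44

Answer: 44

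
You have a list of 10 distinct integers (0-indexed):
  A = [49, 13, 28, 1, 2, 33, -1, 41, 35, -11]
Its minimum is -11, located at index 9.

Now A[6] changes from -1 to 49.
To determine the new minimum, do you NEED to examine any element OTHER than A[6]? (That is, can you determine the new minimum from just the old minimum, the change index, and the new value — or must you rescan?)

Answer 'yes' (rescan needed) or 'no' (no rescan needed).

Answer: no

Derivation:
Old min = -11 at index 9
Change at index 6: -1 -> 49
Index 6 was NOT the min. New min = min(-11, 49). No rescan of other elements needed.
Needs rescan: no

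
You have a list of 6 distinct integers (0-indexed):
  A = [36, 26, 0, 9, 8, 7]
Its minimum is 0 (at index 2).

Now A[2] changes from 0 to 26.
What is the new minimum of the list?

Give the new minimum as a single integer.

Answer: 7

Derivation:
Old min = 0 (at index 2)
Change: A[2] 0 -> 26
Changed element WAS the min. Need to check: is 26 still <= all others?
  Min of remaining elements: 7
  New min = min(26, 7) = 7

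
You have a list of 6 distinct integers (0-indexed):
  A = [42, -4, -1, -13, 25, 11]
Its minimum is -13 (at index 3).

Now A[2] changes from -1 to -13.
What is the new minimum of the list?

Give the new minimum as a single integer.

Answer: -13

Derivation:
Old min = -13 (at index 3)
Change: A[2] -1 -> -13
Changed element was NOT the old min.
  New min = min(old_min, new_val) = min(-13, -13) = -13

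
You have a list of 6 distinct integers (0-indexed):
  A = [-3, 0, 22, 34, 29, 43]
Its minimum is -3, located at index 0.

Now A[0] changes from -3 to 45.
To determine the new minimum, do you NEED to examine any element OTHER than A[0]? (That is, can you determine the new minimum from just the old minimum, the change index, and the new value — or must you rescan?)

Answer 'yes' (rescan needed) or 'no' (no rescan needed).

Old min = -3 at index 0
Change at index 0: -3 -> 45
Index 0 WAS the min and new value 45 > old min -3. Must rescan other elements to find the new min.
Needs rescan: yes

Answer: yes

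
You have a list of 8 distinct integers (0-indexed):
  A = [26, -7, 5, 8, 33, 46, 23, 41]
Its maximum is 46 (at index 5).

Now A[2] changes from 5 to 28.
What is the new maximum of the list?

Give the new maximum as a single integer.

Old max = 46 (at index 5)
Change: A[2] 5 -> 28
Changed element was NOT the old max.
  New max = max(old_max, new_val) = max(46, 28) = 46

Answer: 46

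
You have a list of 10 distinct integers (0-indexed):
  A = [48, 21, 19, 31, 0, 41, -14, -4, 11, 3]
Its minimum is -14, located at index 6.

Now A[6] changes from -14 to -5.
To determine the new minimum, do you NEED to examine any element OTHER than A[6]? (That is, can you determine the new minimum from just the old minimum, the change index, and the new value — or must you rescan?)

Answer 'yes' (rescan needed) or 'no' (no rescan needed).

Answer: yes

Derivation:
Old min = -14 at index 6
Change at index 6: -14 -> -5
Index 6 WAS the min and new value -5 > old min -14. Must rescan other elements to find the new min.
Needs rescan: yes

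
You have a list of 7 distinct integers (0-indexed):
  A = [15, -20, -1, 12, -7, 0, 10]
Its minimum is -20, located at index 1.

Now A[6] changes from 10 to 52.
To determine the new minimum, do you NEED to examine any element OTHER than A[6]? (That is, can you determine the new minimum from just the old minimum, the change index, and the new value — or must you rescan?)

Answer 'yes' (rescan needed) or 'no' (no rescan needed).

Answer: no

Derivation:
Old min = -20 at index 1
Change at index 6: 10 -> 52
Index 6 was NOT the min. New min = min(-20, 52). No rescan of other elements needed.
Needs rescan: no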